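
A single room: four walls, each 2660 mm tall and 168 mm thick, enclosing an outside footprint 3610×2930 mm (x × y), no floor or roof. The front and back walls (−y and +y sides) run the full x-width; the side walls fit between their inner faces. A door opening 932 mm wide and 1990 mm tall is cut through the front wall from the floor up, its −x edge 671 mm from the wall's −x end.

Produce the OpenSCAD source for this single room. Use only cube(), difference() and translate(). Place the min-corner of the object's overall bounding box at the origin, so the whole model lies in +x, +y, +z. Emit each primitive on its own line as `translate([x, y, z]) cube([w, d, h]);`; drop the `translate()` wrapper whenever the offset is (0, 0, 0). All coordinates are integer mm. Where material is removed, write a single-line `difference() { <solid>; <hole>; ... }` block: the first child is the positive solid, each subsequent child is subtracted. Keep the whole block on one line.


difference() { cube([3610, 168, 2660]); translate([671, 0, 0]) cube([932, 168, 1990]); }
translate([0, 2762, 0]) cube([3610, 168, 2660]);
translate([0, 168, 0]) cube([168, 2594, 2660]);
translate([3442, 168, 0]) cube([168, 2594, 2660]);


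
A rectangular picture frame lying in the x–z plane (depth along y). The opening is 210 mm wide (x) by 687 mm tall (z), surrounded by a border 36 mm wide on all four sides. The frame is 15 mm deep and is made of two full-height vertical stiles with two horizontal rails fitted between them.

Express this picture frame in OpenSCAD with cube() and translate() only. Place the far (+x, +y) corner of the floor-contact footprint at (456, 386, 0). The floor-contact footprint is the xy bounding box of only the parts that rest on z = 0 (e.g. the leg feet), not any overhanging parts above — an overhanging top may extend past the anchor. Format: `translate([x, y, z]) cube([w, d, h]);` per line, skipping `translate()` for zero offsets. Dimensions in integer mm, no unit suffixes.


translate([174, 371, 0]) cube([36, 15, 759]);
translate([420, 371, 0]) cube([36, 15, 759]);
translate([210, 371, 0]) cube([210, 15, 36]);
translate([210, 371, 723]) cube([210, 15, 36]);


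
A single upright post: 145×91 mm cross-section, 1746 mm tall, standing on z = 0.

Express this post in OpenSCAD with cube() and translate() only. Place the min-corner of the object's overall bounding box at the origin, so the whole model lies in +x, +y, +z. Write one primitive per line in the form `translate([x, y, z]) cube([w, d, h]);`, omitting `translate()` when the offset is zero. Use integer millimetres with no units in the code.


cube([145, 91, 1746]);


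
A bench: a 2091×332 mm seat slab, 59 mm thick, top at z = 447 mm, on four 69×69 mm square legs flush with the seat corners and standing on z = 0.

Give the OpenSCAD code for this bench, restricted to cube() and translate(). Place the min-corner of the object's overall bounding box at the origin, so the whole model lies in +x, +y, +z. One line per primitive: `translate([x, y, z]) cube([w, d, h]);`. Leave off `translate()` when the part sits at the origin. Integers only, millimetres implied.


translate([0, 0, 388]) cube([2091, 332, 59]);
cube([69, 69, 388]);
translate([0, 263, 0]) cube([69, 69, 388]);
translate([2022, 0, 0]) cube([69, 69, 388]);
translate([2022, 263, 0]) cube([69, 69, 388]);


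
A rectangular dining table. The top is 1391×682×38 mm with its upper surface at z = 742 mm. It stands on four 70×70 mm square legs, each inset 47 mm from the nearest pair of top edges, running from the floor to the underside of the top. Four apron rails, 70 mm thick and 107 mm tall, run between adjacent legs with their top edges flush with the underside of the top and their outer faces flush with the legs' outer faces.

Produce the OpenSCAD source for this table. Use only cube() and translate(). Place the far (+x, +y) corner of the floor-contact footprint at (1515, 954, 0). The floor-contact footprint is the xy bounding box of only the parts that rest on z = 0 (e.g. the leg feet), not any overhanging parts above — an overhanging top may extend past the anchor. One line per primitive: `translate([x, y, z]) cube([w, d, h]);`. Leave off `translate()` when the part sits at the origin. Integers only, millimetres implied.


// leg_h = 742 - 38 = 704
// apron z = 704 - 107 = 597
translate([171, 319, 704]) cube([1391, 682, 38]);
translate([218, 366, 0]) cube([70, 70, 704]);
translate([1445, 366, 0]) cube([70, 70, 704]);
translate([218, 884, 0]) cube([70, 70, 704]);
translate([1445, 884, 0]) cube([70, 70, 704]);
translate([288, 366, 597]) cube([1157, 70, 107]);
translate([288, 884, 597]) cube([1157, 70, 107]);
translate([218, 436, 597]) cube([70, 448, 107]);
translate([1445, 436, 597]) cube([70, 448, 107]);


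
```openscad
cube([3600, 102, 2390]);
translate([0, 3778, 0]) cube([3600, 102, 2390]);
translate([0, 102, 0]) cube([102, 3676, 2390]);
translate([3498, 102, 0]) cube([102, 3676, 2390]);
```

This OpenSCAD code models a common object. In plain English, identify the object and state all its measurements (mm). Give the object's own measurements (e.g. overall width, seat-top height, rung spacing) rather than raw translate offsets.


The wall frame of a small rectangular building: four walls, each 2390 mm tall and 102 mm thick, enclosing a footprint 3600 mm (x) by 3880 mm (y) outside-to-outside, with no floor or roof. The front and back walls (the −y and +y sides) span the full width; the two side walls fit between them.


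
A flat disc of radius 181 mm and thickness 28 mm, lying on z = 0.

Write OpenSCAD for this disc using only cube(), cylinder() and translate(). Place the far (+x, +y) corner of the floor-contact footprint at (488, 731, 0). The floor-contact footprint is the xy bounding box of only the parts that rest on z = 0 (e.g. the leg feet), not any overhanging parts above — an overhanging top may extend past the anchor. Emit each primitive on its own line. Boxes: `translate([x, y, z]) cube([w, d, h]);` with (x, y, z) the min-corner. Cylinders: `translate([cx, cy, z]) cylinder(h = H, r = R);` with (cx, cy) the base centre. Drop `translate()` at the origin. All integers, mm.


translate([307, 550, 0]) cylinder(h = 28, r = 181);


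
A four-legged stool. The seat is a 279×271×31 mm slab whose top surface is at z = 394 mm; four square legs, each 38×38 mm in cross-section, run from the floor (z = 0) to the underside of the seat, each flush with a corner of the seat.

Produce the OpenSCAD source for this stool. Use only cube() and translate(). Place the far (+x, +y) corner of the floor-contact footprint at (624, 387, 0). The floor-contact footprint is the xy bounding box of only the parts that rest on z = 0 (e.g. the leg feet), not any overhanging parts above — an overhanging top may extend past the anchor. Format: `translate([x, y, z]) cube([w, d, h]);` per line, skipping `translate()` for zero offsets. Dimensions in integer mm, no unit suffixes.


translate([345, 116, 363]) cube([279, 271, 31]);
translate([345, 116, 0]) cube([38, 38, 363]);
translate([586, 116, 0]) cube([38, 38, 363]);
translate([345, 349, 0]) cube([38, 38, 363]);
translate([586, 349, 0]) cube([38, 38, 363]);


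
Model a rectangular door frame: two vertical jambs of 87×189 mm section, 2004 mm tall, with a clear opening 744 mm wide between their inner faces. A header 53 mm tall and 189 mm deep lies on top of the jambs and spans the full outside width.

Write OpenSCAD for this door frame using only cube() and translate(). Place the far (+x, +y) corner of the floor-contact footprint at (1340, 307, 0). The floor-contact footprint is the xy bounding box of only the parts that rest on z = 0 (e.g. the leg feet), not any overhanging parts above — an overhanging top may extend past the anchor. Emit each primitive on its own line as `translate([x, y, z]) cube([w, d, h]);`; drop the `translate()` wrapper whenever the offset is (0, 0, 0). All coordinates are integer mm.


translate([422, 118, 0]) cube([87, 189, 2004]);
translate([1253, 118, 0]) cube([87, 189, 2004]);
translate([422, 118, 2004]) cube([918, 189, 53]);


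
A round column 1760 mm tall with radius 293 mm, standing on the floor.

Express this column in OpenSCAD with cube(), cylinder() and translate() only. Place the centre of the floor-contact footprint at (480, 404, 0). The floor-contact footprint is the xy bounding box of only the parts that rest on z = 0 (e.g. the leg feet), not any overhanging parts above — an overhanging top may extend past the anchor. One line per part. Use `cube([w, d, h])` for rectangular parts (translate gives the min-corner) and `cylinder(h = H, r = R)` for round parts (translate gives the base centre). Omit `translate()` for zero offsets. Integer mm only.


translate([480, 404, 0]) cylinder(h = 1760, r = 293);


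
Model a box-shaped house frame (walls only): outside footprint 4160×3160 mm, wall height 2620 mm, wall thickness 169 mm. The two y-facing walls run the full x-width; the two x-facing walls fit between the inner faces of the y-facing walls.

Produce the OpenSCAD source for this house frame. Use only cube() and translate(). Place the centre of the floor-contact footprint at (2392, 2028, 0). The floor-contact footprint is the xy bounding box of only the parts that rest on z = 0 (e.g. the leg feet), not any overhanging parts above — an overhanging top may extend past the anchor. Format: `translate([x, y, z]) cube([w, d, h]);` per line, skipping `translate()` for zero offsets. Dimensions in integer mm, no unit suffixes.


translate([312, 448, 0]) cube([4160, 169, 2620]);
translate([312, 3439, 0]) cube([4160, 169, 2620]);
translate([312, 617, 0]) cube([169, 2822, 2620]);
translate([4303, 617, 0]) cube([169, 2822, 2620]);


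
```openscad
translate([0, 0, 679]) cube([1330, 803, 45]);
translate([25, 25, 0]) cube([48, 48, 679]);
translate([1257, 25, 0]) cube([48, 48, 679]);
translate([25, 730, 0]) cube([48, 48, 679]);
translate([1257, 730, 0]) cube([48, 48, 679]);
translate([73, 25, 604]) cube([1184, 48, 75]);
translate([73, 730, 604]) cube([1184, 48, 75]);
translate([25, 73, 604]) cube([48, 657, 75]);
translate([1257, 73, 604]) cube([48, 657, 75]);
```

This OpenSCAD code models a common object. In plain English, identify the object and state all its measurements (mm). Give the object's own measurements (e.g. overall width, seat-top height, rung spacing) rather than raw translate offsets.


A rectangular dining table. The top is 1330×803×45 mm with its upper surface at z = 724 mm. It stands on four 48×48 mm square legs, each inset 25 mm from the nearest pair of top edges, running from the floor to the underside of the top. Four apron rails, 48 mm thick and 75 mm tall, run between adjacent legs with their top edges flush with the underside of the top and their outer faces flush with the legs' outer faces.


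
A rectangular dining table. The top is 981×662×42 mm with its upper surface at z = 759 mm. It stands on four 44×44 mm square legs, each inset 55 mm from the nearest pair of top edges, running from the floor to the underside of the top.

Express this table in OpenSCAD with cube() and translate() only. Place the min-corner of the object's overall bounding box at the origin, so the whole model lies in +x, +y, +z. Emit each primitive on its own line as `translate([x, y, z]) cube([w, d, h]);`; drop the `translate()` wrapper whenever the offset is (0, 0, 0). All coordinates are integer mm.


// leg_h = 759 - 42 = 717
translate([0, 0, 717]) cube([981, 662, 42]);
translate([55, 55, 0]) cube([44, 44, 717]);
translate([882, 55, 0]) cube([44, 44, 717]);
translate([55, 563, 0]) cube([44, 44, 717]);
translate([882, 563, 0]) cube([44, 44, 717]);


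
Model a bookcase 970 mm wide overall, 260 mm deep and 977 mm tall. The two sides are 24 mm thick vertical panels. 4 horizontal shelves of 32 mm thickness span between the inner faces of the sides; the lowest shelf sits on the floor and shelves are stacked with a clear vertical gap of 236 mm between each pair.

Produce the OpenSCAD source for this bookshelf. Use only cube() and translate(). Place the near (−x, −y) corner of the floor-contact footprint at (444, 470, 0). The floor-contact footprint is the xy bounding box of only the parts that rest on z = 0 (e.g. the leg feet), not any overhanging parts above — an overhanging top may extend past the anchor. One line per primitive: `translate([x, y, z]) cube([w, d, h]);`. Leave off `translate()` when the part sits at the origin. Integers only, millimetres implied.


translate([444, 470, 0]) cube([24, 260, 977]);
translate([1390, 470, 0]) cube([24, 260, 977]);
translate([468, 470, 0]) cube([922, 260, 32]);
translate([468, 470, 268]) cube([922, 260, 32]);
translate([468, 470, 536]) cube([922, 260, 32]);
translate([468, 470, 804]) cube([922, 260, 32]);


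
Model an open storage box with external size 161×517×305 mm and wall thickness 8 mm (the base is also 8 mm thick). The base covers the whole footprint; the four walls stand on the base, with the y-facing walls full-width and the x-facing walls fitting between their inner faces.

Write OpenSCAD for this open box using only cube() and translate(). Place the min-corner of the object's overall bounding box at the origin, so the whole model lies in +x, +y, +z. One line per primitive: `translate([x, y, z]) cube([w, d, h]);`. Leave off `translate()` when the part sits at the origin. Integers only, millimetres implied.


cube([161, 517, 8]);
translate([0, 0, 8]) cube([161, 8, 297]);
translate([0, 509, 8]) cube([161, 8, 297]);
translate([0, 8, 8]) cube([8, 501, 297]);
translate([153, 8, 8]) cube([8, 501, 297]);


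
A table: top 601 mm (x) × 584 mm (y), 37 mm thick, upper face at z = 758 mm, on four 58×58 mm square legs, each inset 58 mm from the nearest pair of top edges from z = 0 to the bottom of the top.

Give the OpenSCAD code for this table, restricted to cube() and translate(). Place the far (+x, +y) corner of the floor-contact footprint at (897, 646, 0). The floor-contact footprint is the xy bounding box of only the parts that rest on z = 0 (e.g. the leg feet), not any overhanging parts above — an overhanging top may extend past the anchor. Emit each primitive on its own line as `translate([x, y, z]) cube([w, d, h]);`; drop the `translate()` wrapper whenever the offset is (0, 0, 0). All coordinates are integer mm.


translate([354, 120, 721]) cube([601, 584, 37]);
translate([412, 178, 0]) cube([58, 58, 721]);
translate([839, 178, 0]) cube([58, 58, 721]);
translate([412, 588, 0]) cube([58, 58, 721]);
translate([839, 588, 0]) cube([58, 58, 721]);


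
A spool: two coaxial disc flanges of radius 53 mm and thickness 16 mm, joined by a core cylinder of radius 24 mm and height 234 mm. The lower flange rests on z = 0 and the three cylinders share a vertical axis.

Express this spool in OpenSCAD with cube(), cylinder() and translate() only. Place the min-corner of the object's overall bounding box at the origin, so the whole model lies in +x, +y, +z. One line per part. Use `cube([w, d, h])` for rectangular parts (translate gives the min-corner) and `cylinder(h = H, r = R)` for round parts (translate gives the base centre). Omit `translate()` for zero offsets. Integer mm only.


translate([53, 53, 0]) cylinder(h = 16, r = 53);
translate([53, 53, 16]) cylinder(h = 234, r = 24);
translate([53, 53, 250]) cylinder(h = 16, r = 53);


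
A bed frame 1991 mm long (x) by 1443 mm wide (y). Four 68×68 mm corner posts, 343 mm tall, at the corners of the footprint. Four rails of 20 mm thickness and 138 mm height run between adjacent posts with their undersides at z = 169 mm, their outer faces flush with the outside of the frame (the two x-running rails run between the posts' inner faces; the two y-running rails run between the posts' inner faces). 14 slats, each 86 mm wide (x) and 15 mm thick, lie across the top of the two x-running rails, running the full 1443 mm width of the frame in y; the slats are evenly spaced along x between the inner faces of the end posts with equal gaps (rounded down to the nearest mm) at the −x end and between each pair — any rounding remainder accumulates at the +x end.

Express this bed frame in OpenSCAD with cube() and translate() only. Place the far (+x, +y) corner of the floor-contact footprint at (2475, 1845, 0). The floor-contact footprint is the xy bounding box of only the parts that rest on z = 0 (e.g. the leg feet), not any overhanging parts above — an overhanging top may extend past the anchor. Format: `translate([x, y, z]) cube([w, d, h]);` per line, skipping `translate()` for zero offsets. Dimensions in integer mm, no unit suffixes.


translate([484, 402, 0]) cube([68, 68, 343]);
translate([484, 1777, 0]) cube([68, 68, 343]);
translate([2407, 402, 0]) cube([68, 68, 343]);
translate([2407, 1777, 0]) cube([68, 68, 343]);
translate([552, 402, 169]) cube([1855, 20, 138]);
translate([552, 1825, 169]) cube([1855, 20, 138]);
translate([484, 470, 169]) cube([20, 1307, 138]);
translate([2455, 470, 169]) cube([20, 1307, 138]);
translate([595, 402, 307]) cube([86, 1443, 15]);
translate([724, 402, 307]) cube([86, 1443, 15]);
translate([853, 402, 307]) cube([86, 1443, 15]);
translate([982, 402, 307]) cube([86, 1443, 15]);
translate([1111, 402, 307]) cube([86, 1443, 15]);
translate([1240, 402, 307]) cube([86, 1443, 15]);
translate([1369, 402, 307]) cube([86, 1443, 15]);
translate([1498, 402, 307]) cube([86, 1443, 15]);
translate([1627, 402, 307]) cube([86, 1443, 15]);
translate([1756, 402, 307]) cube([86, 1443, 15]);
translate([1885, 402, 307]) cube([86, 1443, 15]);
translate([2014, 402, 307]) cube([86, 1443, 15]);
translate([2143, 402, 307]) cube([86, 1443, 15]);
translate([2272, 402, 307]) cube([86, 1443, 15]);


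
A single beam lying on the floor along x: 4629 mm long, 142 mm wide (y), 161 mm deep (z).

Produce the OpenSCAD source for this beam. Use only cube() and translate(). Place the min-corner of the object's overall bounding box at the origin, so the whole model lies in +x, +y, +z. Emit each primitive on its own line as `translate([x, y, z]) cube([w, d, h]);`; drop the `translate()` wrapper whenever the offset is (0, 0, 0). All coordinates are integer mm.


cube([4629, 142, 161]);


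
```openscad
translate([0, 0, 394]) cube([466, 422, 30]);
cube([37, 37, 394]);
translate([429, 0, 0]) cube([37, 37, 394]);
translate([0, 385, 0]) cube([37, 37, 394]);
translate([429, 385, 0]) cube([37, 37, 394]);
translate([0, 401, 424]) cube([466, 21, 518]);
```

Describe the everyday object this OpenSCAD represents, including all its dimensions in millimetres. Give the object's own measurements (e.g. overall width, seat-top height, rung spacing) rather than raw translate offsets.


A chair. The seat is a 466×422×30 mm slab with its top at z = 424 mm, on four 37×37 mm corner legs (flush with the seat edges, standing on z = 0). A flat backrest 21 mm thick, 518 mm tall, spans the full seat width and rises from the seat top along its +y edge, rear face flush with the rear of the seat.


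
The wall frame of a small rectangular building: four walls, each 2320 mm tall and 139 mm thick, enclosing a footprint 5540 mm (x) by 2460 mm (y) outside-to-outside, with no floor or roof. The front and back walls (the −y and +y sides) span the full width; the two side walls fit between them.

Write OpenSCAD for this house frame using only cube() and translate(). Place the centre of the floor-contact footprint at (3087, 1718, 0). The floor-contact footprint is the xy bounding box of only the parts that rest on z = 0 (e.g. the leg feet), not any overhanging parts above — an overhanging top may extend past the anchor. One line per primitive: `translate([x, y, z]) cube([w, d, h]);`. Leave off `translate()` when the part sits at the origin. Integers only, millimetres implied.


translate([317, 488, 0]) cube([5540, 139, 2320]);
translate([317, 2809, 0]) cube([5540, 139, 2320]);
translate([317, 627, 0]) cube([139, 2182, 2320]);
translate([5718, 627, 0]) cube([139, 2182, 2320]);


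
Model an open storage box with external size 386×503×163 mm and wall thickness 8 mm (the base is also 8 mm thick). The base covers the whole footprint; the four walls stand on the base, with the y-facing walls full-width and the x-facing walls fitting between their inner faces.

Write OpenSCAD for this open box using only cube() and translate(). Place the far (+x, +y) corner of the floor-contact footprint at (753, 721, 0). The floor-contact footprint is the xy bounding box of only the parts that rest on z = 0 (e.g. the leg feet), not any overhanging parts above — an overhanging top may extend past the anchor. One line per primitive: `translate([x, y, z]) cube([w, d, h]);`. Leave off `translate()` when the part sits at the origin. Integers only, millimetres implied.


translate([367, 218, 0]) cube([386, 503, 8]);
translate([367, 218, 8]) cube([386, 8, 155]);
translate([367, 713, 8]) cube([386, 8, 155]);
translate([367, 226, 8]) cube([8, 487, 155]);
translate([745, 226, 8]) cube([8, 487, 155]);


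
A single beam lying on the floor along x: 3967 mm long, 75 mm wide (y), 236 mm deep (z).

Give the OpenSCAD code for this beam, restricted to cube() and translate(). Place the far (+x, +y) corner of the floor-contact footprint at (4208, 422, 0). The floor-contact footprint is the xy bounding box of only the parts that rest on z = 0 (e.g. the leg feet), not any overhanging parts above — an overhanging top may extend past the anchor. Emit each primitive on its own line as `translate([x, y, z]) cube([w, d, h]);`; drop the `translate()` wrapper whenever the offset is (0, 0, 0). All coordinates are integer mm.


translate([241, 347, 0]) cube([3967, 75, 236]);


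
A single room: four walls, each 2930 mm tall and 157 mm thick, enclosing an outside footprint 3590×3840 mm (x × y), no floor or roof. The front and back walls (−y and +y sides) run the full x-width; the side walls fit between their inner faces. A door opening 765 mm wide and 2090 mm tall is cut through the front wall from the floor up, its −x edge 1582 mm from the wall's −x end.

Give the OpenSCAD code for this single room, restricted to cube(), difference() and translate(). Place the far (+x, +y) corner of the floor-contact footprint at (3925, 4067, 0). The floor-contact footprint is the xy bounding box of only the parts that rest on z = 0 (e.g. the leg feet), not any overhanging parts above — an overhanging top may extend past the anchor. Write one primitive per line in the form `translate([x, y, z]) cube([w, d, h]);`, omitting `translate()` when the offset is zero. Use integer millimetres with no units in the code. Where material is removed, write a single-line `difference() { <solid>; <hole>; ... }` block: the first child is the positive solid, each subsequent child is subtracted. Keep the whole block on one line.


difference() { translate([335, 227, 0]) cube([3590, 157, 2930]); translate([1917, 227, 0]) cube([765, 157, 2090]); }
translate([335, 3910, 0]) cube([3590, 157, 2930]);
translate([335, 384, 0]) cube([157, 3526, 2930]);
translate([3768, 384, 0]) cube([157, 3526, 2930]);


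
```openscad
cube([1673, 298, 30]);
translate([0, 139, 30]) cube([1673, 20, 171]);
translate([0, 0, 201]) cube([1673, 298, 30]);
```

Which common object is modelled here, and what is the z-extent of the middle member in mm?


An I-beam. The web height is 171 mm.

Two wide flanges with a thin centred web — an I-beam. Overall 231 mm minus two 30 mm flanges gives a web of 231 − 2·30 = 171 mm.


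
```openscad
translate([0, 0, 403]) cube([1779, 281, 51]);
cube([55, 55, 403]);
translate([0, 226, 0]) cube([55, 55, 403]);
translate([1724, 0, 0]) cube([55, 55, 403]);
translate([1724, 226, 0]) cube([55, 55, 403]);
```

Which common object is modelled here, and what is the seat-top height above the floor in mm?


A bench. The seat-top height is 454 mm.

A long slab on four corner posts — a bench. The slab sits at z = 403 with thickness 51, so the top is 403 + 51 = 454 mm.


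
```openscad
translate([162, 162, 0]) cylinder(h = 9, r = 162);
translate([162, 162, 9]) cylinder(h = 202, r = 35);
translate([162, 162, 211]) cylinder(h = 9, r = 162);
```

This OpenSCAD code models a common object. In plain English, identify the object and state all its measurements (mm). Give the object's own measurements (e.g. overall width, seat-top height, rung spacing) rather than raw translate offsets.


A spool: two coaxial disc flanges of radius 162 mm and thickness 9 mm, joined by a core cylinder of radius 35 mm and height 202 mm. The lower flange rests on z = 0 and the three cylinders share a vertical axis.


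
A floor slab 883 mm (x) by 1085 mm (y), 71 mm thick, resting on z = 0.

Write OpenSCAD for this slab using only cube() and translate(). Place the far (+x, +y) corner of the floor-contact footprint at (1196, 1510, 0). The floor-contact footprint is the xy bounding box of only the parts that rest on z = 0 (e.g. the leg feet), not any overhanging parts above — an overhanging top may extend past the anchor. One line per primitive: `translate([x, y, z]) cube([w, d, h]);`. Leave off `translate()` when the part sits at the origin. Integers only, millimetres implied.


translate([313, 425, 0]) cube([883, 1085, 71]);


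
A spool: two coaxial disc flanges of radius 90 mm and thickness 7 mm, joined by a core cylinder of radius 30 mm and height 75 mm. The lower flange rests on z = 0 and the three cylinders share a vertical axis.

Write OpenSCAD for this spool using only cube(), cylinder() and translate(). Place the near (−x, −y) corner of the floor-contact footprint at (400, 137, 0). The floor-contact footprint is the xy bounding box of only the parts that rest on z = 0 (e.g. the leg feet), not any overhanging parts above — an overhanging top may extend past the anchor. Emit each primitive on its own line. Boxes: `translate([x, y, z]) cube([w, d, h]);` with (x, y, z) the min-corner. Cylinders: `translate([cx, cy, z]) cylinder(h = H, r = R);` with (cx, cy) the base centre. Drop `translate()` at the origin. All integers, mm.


translate([490, 227, 0]) cylinder(h = 7, r = 90);
translate([490, 227, 7]) cylinder(h = 75, r = 30);
translate([490, 227, 82]) cylinder(h = 7, r = 90);


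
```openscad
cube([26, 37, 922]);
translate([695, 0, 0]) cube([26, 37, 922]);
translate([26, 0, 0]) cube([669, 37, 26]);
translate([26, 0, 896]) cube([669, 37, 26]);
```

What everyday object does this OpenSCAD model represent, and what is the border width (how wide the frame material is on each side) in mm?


A picture frame. The border width is 26 mm.

Four thin pieces enclosing a rectangular opening — a picture frame. The two full-height stiles are 922 mm tall; the top rail sits at z = 896 and is 26 mm tall, so the border above the opening is 922 − 896 = 26 mm, matching the stile x-width.


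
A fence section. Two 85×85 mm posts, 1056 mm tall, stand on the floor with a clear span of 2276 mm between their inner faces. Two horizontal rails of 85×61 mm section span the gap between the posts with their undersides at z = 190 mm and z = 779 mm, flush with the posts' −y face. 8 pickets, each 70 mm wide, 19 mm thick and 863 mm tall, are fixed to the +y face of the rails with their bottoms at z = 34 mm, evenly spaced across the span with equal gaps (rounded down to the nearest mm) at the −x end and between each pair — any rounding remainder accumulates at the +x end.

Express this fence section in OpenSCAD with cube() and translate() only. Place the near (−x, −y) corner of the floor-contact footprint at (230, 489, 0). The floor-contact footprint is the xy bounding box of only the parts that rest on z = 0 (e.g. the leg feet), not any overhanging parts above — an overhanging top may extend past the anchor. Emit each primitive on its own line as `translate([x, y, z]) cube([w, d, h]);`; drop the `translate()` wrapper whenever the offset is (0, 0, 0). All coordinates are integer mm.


translate([230, 489, 0]) cube([85, 85, 1056]);
translate([2591, 489, 0]) cube([85, 85, 1056]);
translate([315, 489, 190]) cube([2276, 85, 61]);
translate([315, 489, 779]) cube([2276, 85, 61]);
translate([505, 574, 34]) cube([70, 19, 863]);
translate([765, 574, 34]) cube([70, 19, 863]);
translate([1025, 574, 34]) cube([70, 19, 863]);
translate([1285, 574, 34]) cube([70, 19, 863]);
translate([1545, 574, 34]) cube([70, 19, 863]);
translate([1805, 574, 34]) cube([70, 19, 863]);
translate([2065, 574, 34]) cube([70, 19, 863]);
translate([2325, 574, 34]) cube([70, 19, 863]);


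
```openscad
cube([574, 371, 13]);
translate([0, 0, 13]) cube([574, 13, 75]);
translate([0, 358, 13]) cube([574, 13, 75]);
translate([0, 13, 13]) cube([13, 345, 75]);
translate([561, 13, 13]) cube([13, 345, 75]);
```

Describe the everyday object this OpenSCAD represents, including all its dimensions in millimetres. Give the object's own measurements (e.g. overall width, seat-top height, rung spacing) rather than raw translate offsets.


An open-topped rectangular box: outside dimensions 574×371×88 mm, with a uniform wall and base thickness of 13 mm. The base is a full 574×371 slab on the floor; four walls sit on top of the base. The front and back walls (the −y and +y sides) span the full width; the two side walls fit between them.


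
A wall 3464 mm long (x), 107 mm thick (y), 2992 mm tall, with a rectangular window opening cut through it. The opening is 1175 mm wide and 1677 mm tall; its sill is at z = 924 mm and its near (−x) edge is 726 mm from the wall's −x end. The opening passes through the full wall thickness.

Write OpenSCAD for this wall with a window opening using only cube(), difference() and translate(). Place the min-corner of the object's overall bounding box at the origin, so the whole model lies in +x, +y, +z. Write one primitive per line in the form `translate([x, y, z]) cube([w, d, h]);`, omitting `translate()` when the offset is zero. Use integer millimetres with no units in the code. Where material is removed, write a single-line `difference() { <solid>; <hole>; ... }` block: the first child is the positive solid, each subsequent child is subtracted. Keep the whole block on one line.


difference() { cube([3464, 107, 2992]); translate([726, 0, 924]) cube([1175, 107, 1677]); }


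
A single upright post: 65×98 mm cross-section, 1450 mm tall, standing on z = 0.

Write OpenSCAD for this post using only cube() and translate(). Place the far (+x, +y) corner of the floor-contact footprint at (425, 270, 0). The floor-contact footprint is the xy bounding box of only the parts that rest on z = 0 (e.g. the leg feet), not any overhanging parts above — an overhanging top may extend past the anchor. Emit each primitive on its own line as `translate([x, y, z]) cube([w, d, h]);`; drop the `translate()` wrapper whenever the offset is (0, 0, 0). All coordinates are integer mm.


translate([360, 172, 0]) cube([65, 98, 1450]);


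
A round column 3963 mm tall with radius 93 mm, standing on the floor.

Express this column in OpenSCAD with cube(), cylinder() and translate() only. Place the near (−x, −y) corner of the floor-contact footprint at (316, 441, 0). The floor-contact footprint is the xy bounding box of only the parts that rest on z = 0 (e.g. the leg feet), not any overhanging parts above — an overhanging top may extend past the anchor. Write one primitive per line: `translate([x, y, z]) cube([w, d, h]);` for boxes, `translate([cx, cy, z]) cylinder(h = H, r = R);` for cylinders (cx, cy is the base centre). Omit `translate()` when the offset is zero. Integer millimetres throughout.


translate([409, 534, 0]) cylinder(h = 3963, r = 93);


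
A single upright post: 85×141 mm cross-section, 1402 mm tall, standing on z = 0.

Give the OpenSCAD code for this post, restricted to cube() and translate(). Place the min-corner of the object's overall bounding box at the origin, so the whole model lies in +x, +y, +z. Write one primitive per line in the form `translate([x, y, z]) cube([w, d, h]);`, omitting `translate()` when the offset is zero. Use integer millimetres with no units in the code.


cube([85, 141, 1402]);


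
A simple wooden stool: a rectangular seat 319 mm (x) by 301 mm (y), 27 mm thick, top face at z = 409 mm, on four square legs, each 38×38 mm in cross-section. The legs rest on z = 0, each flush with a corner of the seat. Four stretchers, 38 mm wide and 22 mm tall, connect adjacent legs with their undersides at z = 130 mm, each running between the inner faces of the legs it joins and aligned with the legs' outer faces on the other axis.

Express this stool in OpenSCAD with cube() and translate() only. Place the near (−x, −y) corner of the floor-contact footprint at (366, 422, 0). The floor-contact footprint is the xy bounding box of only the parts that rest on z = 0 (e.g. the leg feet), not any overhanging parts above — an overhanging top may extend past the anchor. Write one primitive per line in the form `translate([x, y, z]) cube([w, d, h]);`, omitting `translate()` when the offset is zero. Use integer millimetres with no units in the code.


translate([366, 422, 382]) cube([319, 301, 27]);
translate([366, 422, 0]) cube([38, 38, 382]);
translate([647, 422, 0]) cube([38, 38, 382]);
translate([366, 685, 0]) cube([38, 38, 382]);
translate([647, 685, 0]) cube([38, 38, 382]);
translate([404, 422, 130]) cube([243, 38, 22]);
translate([404, 685, 130]) cube([243, 38, 22]);
translate([366, 460, 130]) cube([38, 225, 22]);
translate([647, 460, 130]) cube([38, 225, 22]);


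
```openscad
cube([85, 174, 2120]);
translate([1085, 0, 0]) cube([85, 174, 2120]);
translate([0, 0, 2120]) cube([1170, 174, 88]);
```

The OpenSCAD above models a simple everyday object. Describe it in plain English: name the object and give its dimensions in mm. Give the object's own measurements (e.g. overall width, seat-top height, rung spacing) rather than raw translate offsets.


A door frame. The clear opening is 1000 mm wide and 2120 mm high. Two 85 mm wide jambs, 174 mm deep, stand either side of the opening from the floor to the top of the opening. A 88 mm thick head sits across the top of both jambs, spanning the full outside width of the frame.


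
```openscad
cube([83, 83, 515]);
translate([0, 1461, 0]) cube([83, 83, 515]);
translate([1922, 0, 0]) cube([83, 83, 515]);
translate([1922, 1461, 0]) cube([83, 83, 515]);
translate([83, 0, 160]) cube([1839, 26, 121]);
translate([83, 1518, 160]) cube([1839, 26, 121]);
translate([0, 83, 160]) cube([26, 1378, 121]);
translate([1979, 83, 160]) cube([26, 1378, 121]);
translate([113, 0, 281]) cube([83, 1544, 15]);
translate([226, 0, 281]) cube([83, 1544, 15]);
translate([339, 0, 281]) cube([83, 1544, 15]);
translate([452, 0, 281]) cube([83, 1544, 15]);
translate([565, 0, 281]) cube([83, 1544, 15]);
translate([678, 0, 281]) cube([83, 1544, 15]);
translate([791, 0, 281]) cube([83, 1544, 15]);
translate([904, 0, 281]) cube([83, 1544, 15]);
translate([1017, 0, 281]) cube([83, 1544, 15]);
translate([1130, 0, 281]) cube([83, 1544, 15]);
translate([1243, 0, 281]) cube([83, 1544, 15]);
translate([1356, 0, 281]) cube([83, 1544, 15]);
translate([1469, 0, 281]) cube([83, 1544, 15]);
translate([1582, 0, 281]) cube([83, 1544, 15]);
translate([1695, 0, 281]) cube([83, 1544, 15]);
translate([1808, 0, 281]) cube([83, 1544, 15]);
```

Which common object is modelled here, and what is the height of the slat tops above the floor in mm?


A bed frame. The slat-top height is 296 mm.

Four posts, four rails, and a row of slats — a bed frame. Slats sit on the rails at z = 160 + 121 = 281; with slat thickness 15, the top is 296 mm.


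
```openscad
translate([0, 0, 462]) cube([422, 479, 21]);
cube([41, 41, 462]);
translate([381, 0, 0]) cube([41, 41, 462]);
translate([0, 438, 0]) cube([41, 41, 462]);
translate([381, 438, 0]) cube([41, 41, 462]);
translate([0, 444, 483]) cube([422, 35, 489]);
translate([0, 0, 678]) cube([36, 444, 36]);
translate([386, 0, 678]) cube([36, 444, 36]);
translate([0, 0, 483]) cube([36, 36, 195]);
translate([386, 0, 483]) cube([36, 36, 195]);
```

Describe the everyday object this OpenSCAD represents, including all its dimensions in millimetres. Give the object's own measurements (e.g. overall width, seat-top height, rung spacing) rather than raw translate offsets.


A chair. The seat is a 422×479×21 mm slab with its top at z = 483 mm, on four 41×41 mm corner legs (flush with the seat edges, standing on z = 0). A flat backrest 35 mm thick, 489 mm tall, spans the full seat width and rises from the seat top along its +y edge, rear face flush with the rear of the seat. Two armrests of 36×36 mm section run along each side from the seat's front edge to the front of the backrest, top faces 231 mm above the seat top and outer faces flush with the seat's x-edges; a 36×36 mm post under the front of each armrest stands on the seat at the front corner.


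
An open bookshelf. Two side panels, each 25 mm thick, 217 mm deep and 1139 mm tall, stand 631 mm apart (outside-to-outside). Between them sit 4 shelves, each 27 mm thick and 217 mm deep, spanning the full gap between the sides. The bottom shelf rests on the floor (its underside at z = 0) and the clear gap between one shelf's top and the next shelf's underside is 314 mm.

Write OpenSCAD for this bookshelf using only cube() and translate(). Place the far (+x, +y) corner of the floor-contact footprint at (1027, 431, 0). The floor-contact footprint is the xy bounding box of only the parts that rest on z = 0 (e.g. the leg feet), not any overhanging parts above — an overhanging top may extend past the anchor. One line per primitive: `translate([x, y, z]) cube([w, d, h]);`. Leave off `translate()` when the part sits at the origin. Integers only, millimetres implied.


translate([396, 214, 0]) cube([25, 217, 1139]);
translate([1002, 214, 0]) cube([25, 217, 1139]);
translate([421, 214, 0]) cube([581, 217, 27]);
translate([421, 214, 341]) cube([581, 217, 27]);
translate([421, 214, 682]) cube([581, 217, 27]);
translate([421, 214, 1023]) cube([581, 217, 27]);


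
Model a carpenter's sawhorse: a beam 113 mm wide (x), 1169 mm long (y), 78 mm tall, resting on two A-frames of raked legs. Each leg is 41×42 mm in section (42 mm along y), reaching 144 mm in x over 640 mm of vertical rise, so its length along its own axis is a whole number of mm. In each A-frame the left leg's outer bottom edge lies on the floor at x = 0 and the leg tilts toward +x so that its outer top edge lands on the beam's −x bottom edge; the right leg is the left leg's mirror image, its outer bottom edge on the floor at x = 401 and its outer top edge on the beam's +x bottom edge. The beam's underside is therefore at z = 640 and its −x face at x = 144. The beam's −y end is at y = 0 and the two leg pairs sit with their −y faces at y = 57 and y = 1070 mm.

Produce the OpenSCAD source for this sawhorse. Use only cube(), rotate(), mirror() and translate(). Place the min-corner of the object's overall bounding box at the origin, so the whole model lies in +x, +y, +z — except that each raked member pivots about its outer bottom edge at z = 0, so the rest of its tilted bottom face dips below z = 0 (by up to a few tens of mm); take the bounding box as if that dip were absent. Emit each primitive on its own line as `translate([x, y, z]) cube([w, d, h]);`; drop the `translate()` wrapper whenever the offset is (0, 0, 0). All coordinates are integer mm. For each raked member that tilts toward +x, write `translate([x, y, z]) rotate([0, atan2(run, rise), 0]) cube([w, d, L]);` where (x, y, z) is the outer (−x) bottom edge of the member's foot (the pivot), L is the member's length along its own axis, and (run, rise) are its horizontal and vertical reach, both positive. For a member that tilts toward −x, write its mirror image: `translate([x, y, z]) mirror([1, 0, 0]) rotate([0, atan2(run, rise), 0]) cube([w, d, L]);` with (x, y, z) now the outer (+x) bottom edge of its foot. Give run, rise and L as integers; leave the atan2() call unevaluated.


// leg length = √(144² + 640²) = 656
// right-leg outer foot x = 2·144 + 113 = 401
// beam min-corner = (144, 0, 640)
translate([144, 0, 640]) cube([113, 1169, 78]);
translate([0, 57, 0]) rotate([0, atan2(144, 640), 0]) cube([41, 42, 656]);
translate([401, 57, 0]) mirror([1, 0, 0]) rotate([0, atan2(144, 640), 0]) cube([41, 42, 656]);
translate([0, 1070, 0]) rotate([0, atan2(144, 640), 0]) cube([41, 42, 656]);
translate([401, 1070, 0]) mirror([1, 0, 0]) rotate([0, atan2(144, 640), 0]) cube([41, 42, 656]);
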